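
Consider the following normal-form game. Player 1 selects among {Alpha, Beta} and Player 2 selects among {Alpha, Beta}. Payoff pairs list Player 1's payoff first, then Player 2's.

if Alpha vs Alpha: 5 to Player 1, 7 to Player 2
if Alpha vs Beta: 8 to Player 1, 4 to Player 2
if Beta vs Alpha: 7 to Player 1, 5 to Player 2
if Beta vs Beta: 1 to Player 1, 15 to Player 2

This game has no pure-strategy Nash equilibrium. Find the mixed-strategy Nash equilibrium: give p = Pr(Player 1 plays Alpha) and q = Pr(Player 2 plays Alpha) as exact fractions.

In a mixed NE each player is indifferent between their pure strategies, so the opponent's mix sets the indifference.
Player 2 indifferent between Alpha and Beta: p·7 + (1−p)·5 = p·4 + (1−p)·15 ⟹ 5 + 2p = 15 + (-11)p ⟹ p = 10/13.
Player 1 indifferent between Alpha and Beta: q·5 + (1−q)·8 = q·7 + (1−q)·1 ⟹ 8 + (-3)q = 1 + 6q ⟹ q = 7/9.

p = 10/13, q = 7/9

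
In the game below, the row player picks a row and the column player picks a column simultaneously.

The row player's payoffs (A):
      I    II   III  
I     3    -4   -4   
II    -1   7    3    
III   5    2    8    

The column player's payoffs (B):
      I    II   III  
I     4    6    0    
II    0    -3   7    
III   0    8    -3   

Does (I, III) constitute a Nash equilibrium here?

Holding the column player at III: the row player gets -4 from I but could get 8 by switching to III. The row player has a profitable deviation.

No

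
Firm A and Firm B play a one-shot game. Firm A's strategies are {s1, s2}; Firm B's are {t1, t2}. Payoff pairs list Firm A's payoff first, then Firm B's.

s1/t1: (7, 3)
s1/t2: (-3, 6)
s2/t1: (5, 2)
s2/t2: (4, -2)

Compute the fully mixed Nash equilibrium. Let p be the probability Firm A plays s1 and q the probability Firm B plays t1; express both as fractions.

In a mixed NE each player is indifferent between their pure strategies, so the opponent's mix sets the indifference.
Firm B indifferent between t1 and t2: p·3 + (1−p)·2 = p·6 + (1−p)·(-2) ⟹ 2 + 1p = (-2) + 8p ⟹ p = 4/7.
Firm A indifferent between s1 and s2: q·7 + (1−q)·(-3) = q·5 + (1−q)·4 ⟹ (-3) + 10q = 4 + 1q ⟹ q = 7/9.

p = 4/7, q = 7/9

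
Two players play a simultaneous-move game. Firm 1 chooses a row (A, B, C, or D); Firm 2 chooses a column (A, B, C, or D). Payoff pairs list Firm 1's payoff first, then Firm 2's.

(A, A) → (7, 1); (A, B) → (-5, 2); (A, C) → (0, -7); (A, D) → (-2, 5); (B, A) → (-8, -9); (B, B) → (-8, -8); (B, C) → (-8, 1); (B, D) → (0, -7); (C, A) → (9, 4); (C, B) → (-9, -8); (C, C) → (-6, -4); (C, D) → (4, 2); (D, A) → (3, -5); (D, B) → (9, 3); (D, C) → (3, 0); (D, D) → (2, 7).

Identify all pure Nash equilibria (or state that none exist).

A profile is a Nash equilibrium when each player is best-responding to the other.
Firm 1's best responses — vs A: C (payoff 9); vs B: D (payoff 9); vs C: D (payoff 3); vs D: C (payoff 4).
Firm 2's best responses — vs A: D (payoff 5); vs B: C (payoff 1); vs C: A (payoff 4); vs D: D (payoff 7).
The only mutual best response is (C, A); neither player gains by switching there.

(C, A)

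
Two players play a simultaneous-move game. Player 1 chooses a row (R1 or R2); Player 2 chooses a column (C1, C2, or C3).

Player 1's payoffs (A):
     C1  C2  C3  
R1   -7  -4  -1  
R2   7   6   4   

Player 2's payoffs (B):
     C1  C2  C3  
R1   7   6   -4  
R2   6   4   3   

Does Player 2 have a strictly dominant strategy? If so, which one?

C1

Check whether one of Player 2's strategies beats all alternatives regardless of what the opponent does.
C1 strictly dominates: vs R1: 7 > each of {6, -4}; vs R2: 6 > each of {4, 3}.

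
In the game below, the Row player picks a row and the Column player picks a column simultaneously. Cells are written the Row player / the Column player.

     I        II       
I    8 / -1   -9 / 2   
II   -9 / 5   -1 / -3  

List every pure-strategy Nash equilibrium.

Check mutual best responses: a cell is a NE iff neither player can gain by unilaterally deviating.
The Row player's best responses — vs I: I (payoff 8); vs II: II (payoff -1).
The Column player's best responses — vs I: II (payoff 2); vs II: I (payoff 5).
No cell has both players best-responding. For instance, the Row player's best reply to I is I, but against I the Column player prefers II over I.

No pure-strategy Nash equilibrium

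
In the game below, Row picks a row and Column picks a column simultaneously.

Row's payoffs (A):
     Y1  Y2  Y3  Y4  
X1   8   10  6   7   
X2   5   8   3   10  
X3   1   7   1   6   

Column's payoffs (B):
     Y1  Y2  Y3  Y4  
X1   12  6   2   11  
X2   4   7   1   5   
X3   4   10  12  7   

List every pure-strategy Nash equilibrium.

A profile is a Nash equilibrium when each player is best-responding to the other.
Row's best responses — vs Y1: X1 (payoff 8); vs Y2: X1 (payoff 10); vs Y3: X1 (payoff 6); vs Y4: X2 (payoff 10).
Column's best responses — vs X1: Y1 (payoff 12); vs X2: Y2 (payoff 7); vs X3: Y3 (payoff 12).
The only mutual best response is (X1, Y1); neither player gains by switching there.

(X1, Y1)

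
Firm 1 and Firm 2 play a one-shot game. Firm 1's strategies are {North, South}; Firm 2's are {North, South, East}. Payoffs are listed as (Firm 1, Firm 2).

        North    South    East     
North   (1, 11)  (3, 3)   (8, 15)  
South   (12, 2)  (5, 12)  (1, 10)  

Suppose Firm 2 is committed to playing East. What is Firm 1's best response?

North

With Firm 2 fixed at East, Firm 1's payoffs are: North → 8, South → 1.
The maximum is 8, achieved by North.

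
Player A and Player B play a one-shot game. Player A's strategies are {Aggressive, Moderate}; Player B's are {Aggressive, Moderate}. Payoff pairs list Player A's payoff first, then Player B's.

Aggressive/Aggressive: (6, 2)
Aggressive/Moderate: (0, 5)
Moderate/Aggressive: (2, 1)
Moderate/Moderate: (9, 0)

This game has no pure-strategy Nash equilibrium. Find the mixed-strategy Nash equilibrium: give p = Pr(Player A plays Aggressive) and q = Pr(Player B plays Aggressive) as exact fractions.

p = 1/4, q = 9/13

In a mixed NE each player is indifferent between their pure strategies, so the opponent's mix sets the indifference.
Player B indifferent between Aggressive and Moderate: p·2 + (1−p)·1 = p·5 + (1−p)·0 ⟹ 1 + 1p = 0 + 5p ⟹ p = 1/4.
Player A indifferent between Aggressive and Moderate: q·6 + (1−q)·0 = q·2 + (1−q)·9 ⟹ 0 + 6q = 9 + (-7)q ⟹ q = 9/13.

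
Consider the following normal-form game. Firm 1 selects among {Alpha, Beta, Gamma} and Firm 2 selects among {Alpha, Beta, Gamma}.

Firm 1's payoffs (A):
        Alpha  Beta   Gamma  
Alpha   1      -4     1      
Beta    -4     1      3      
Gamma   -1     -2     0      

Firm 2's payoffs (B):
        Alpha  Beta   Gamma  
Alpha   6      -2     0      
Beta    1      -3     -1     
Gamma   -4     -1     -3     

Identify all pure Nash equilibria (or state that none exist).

(Alpha, Alpha)

Find each player's best response to every opponent strategy; NE are the intersections.
Firm 1's best responses — vs Alpha: Alpha (payoff 1); vs Beta: Beta (payoff 1); vs Gamma: Beta (payoff 3).
Firm 2's best responses — vs Alpha: Alpha (payoff 6); vs Beta: Alpha (payoff 1); vs Gamma: Beta (payoff -1).
The only mutual best response is (Alpha, Alpha); neither player gains by switching there.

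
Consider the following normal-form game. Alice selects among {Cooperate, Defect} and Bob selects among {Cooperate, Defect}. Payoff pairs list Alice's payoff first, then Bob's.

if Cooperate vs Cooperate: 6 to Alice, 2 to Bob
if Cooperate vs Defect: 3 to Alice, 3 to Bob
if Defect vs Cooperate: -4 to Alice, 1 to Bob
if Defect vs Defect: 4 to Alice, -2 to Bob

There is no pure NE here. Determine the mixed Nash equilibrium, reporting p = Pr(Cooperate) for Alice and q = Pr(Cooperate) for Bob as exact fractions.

In a mixed NE each player is indifferent between their pure strategies, so the opponent's mix sets the indifference.
Bob indifferent between Cooperate and Defect: p·2 + (1−p)·1 = p·3 + (1−p)·(-2) ⟹ 1 + 1p = (-2) + 5p ⟹ p = 3/4.
Alice indifferent between Cooperate and Defect: q·6 + (1−q)·3 = q·(-4) + (1−q)·4 ⟹ 3 + 3q = 4 + (-8)q ⟹ q = 1/11.

p = 3/4, q = 1/11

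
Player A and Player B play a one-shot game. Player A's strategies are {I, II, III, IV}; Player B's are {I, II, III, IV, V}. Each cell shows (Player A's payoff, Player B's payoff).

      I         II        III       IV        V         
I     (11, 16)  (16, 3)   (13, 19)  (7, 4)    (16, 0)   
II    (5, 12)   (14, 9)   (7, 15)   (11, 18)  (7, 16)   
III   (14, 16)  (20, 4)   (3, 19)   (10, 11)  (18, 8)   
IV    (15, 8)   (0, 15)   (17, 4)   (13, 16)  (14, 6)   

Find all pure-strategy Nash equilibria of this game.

Find each player's best response to every opponent strategy; NE are the intersections.
Player A's best responses — vs I: IV (payoff 15); vs II: III (payoff 20); vs III: IV (payoff 17); vs IV: IV (payoff 13); vs V: III (payoff 18).
Player B's best responses — vs I: III (payoff 19); vs II: IV (payoff 18); vs III: III (payoff 19); vs IV: IV (payoff 16).
The only mutual best response is (IV, IV); neither player gains by switching there.

(IV, IV)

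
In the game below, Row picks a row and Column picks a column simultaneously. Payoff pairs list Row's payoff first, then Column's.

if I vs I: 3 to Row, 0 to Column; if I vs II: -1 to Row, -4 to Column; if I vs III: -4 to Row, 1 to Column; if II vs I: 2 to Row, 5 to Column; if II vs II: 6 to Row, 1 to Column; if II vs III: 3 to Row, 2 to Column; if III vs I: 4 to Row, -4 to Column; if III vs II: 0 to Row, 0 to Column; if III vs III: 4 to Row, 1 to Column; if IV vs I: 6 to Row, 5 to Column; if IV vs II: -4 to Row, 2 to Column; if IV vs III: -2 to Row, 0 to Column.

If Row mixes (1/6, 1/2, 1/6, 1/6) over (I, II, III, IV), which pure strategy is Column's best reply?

I

Column's best reply maximizes expected payoff against the mix.
I: (1/6)·0 + (1/2)·5 + (1/6)·(-4) + (1/6)·5 = 8/3
II: (1/6)·(-4) + (1/2)·1 + (1/6)·0 + (1/6)·2 = 1/6
III: (1/6)·1 + (1/2)·2 + (1/6)·1 + (1/6)·0 = 4/3
Highest expected payoff is 8/3, from I.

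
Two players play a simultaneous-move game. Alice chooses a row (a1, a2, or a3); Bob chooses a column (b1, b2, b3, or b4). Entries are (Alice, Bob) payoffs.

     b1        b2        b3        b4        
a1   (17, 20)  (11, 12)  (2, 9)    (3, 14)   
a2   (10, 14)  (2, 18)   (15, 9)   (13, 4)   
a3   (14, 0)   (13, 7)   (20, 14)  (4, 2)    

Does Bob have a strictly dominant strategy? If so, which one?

None

Check whether one of Bob's strategies beats all alternatives regardless of what the opponent does.
b1 is not dominant: against a2, b2 gives 18 > 14.
b2 is not dominant: against a1, b1 gives 20 > 12.
b3 is not dominant: against a1, b1 gives 20 > 9.
b4 is not dominant: against a1, b1 gives 20 > 14.
No single strategy is best against every opponent action.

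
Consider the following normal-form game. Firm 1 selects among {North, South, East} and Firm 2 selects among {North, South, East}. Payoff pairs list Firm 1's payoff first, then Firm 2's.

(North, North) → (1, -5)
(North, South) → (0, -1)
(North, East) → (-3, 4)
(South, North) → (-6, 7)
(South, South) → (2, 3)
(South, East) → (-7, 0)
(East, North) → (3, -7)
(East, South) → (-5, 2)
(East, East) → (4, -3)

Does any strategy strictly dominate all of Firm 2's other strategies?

None

Check whether one of Firm 2's strategies beats all alternatives regardless of what the opponent does.
North is not dominant: against North, South gives -1 > -5.
South is not dominant: against North, East gives 4 > -1.
East is not dominant: against South, North gives 7 > 0.
No single strategy is best against every opponent action.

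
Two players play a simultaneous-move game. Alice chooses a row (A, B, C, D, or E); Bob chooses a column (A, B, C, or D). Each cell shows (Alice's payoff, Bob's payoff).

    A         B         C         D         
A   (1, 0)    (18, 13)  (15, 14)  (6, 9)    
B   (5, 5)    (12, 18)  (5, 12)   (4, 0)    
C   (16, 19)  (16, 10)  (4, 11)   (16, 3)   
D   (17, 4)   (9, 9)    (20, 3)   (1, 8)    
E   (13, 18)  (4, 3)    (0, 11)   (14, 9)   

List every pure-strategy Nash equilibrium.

Check mutual best responses: a cell is a NE iff neither player can gain by unilaterally deviating.
Alice's best responses — vs A: D (payoff 17); vs B: A (payoff 18); vs C: D (payoff 20); vs D: C (payoff 16).
Bob's best responses — vs A: C (payoff 14); vs B: B (payoff 18); vs C: A (payoff 19); vs D: B (payoff 9); vs E: A (payoff 18).
No cell has both players best-responding. For instance, Alice's best reply to C is D, but against D Bob prefers B over C.

There is no pure-strategy Nash equilibrium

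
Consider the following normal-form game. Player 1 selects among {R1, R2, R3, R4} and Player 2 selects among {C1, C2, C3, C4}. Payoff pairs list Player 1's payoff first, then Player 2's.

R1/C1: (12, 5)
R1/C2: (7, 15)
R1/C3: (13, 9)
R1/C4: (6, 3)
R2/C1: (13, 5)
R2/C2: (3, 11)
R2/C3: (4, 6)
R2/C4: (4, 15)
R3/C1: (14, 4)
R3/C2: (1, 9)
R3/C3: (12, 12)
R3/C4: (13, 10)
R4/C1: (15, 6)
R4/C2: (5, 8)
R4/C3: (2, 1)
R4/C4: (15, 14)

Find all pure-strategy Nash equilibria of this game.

(R1, C2) and (R4, C4)

Check mutual best responses: a cell is a NE iff neither player can gain by unilaterally deviating.
Player 1's best responses — vs C1: R4 (payoff 15); vs C2: R1 (payoff 7); vs C3: R1 (payoff 13); vs C4: R4 (payoff 15).
Player 2's best responses — vs R1: C2 (payoff 15); vs R2: C4 (payoff 15); vs R3: C3 (payoff 12); vs R4: C4 (payoff 14).
Mutual best responses occur at (R1, C2) and (R4, C4); at each, neither player gains by switching.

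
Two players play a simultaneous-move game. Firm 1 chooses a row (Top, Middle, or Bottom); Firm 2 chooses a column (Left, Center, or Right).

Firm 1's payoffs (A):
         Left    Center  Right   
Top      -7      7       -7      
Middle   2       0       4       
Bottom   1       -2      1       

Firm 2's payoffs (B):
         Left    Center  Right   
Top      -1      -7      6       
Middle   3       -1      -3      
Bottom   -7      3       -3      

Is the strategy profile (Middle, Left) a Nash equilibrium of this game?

Yes

Holding Firm 2 at Left: Firm 1 gets 2 from Middle, versus -7 from Top, 1 from Bottom. No profitable deviation for Firm 1.
Holding Firm 1 at Middle: Firm 2 gets 3 from Left, versus -1 from Center, -3 from Right. No profitable deviation for Firm 2 either.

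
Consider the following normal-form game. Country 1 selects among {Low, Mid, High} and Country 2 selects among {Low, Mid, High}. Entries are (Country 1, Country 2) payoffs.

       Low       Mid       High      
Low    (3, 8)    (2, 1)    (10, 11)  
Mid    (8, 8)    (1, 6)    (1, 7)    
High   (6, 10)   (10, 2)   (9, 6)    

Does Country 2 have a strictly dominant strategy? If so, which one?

None

Check whether one of Country 2's strategies beats all alternatives regardless of what the opponent does.
Low is not dominant: against Low, High gives 11 > 8.
Mid is not dominant: against Low, Low gives 8 > 1.
High is not dominant: against Mid, Low gives 8 > 7.
No single strategy is best against every opponent action.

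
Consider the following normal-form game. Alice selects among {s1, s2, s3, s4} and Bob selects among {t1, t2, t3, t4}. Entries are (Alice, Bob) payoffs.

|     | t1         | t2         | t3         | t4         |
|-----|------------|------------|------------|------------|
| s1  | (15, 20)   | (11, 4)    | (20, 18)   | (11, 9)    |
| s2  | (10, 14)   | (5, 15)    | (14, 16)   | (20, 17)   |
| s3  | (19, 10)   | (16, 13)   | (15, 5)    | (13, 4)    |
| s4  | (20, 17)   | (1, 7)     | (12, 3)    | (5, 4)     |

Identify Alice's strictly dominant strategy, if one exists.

None

A strategy is strictly dominant if it gives Alice a strictly higher payoff than every other strategy, against every choice by the opponent.
s1 is not dominant: against t1, s3 gives 19 > 15.
s2 is not dominant: against t1, s1 gives 15 > 10.
s3 is not dominant: against t1, s4 gives 20 > 19.
s4 is not dominant: against t2, s1 gives 11 > 1.
No single strategy is best against every opponent action.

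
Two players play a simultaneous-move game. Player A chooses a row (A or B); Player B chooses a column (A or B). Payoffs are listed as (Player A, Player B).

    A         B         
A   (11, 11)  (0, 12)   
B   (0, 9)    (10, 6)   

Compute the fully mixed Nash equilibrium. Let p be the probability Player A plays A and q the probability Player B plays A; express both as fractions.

In a mixed NE each player is indifferent between their pure strategies, so the opponent's mix sets the indifference.
Player B indifferent between A and B: p·11 + (1−p)·9 = p·12 + (1−p)·6 ⟹ 9 + 2p = 6 + 6p ⟹ p = 3/4.
Player A indifferent between A and B: q·11 + (1−q)·0 = q·0 + (1−q)·10 ⟹ 0 + 11q = 10 + (-10)q ⟹ q = 10/21.

p = 3/4, q = 10/21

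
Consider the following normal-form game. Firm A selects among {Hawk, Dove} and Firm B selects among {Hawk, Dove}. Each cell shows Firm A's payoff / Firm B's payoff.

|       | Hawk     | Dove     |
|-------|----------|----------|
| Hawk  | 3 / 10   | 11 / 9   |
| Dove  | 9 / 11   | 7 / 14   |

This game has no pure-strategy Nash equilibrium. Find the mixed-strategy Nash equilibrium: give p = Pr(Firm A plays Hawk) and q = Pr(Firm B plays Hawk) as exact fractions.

In a mixed NE each player is indifferent between their pure strategies, so the opponent's mix sets the indifference.
Firm B indifferent between Hawk and Dove: p·10 + (1−p)·11 = p·9 + (1−p)·14 ⟹ 11 + (-1)p = 14 + (-5)p ⟹ p = 3/4.
Firm A indifferent between Hawk and Dove: q·3 + (1−q)·11 = q·9 + (1−q)·7 ⟹ 11 + (-8)q = 7 + 2q ⟹ q = 2/5.

p = 3/4, q = 2/5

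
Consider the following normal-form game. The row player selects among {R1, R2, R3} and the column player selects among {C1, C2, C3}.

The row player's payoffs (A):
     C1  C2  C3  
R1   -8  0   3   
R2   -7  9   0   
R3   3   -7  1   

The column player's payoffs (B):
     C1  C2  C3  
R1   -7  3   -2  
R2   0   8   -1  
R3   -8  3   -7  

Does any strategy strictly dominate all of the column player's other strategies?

A strategy is strictly dominant if it gives the column player a strictly higher payoff than every other strategy, against every choice by the opponent.
C2 strictly dominates: vs R1: 3 > each of {-7, -2}; vs R2: 8 > each of {0, -1}; vs R3: 3 > each of {-8, -7}.

C2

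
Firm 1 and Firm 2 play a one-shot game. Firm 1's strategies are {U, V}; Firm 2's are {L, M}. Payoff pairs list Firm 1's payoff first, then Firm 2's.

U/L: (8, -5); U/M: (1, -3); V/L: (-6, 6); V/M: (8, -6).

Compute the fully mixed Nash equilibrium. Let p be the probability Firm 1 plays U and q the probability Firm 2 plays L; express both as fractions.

Each player's mixing probability is pinned down by making the *other* player indifferent.
Firm 2 indifferent between L and M: p·(-5) + (1−p)·6 = p·(-3) + (1−p)·(-6) ⟹ 6 + (-11)p = (-6) + 3p ⟹ p = 6/7.
Firm 1 indifferent between U and V: q·8 + (1−q)·1 = q·(-6) + (1−q)·8 ⟹ 1 + 7q = 8 + (-14)q ⟹ q = 1/3.

p = 6/7, q = 1/3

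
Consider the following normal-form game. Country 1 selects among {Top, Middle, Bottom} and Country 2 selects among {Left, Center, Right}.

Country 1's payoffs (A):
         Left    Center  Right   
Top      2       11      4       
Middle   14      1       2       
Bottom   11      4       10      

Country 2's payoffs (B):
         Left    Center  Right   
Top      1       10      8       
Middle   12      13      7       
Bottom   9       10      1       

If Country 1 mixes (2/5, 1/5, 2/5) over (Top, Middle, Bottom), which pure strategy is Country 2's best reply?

Center

Country 2's best reply maximizes expected payoff against the mix.
Left: (2/5)·1 + (1/5)·12 + (2/5)·9 = 32/5
Center: (2/5)·10 + (1/5)·13 + (2/5)·10 = 53/5
Right: (2/5)·8 + (1/5)·7 + (2/5)·1 = 5
Highest expected payoff is 53/5, from Center.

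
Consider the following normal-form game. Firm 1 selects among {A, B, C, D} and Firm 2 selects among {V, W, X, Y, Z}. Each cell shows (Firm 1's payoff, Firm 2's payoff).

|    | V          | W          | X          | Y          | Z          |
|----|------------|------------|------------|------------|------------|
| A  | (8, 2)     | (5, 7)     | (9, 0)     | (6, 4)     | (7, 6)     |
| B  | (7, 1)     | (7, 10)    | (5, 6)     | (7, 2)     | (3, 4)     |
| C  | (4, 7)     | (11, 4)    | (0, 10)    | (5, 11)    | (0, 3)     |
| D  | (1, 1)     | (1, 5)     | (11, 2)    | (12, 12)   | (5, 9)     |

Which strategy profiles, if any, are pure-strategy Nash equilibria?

A profile is a Nash equilibrium when each player is best-responding to the other.
Firm 1's best responses — vs V: A (payoff 8); vs W: C (payoff 11); vs X: D (payoff 11); vs Y: D (payoff 12); vs Z: A (payoff 7).
Firm 2's best responses — vs A: W (payoff 7); vs B: W (payoff 10); vs C: Y (payoff 11); vs D: Y (payoff 12).
The only mutual best response is (D, Y); neither player gains by switching there.

(D, Y)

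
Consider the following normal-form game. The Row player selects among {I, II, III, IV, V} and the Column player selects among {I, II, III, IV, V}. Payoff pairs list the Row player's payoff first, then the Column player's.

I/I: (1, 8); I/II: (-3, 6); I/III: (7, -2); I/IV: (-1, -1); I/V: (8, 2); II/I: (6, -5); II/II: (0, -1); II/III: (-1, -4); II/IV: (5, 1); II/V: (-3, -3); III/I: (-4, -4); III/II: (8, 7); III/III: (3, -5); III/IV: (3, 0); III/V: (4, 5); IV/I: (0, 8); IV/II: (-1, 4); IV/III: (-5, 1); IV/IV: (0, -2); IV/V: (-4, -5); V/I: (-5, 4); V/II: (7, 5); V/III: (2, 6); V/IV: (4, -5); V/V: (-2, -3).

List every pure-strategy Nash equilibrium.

A profile is a Nash equilibrium when each player is best-responding to the other.
The Row player's best responses — vs I: II (payoff 6); vs II: III (payoff 8); vs III: I (payoff 7); vs IV: II (payoff 5); vs V: I (payoff 8).
The Column player's best responses — vs I: I (payoff 8); vs II: IV (payoff 1); vs III: II (payoff 7); vs IV: I (payoff 8); vs V: III (payoff 6).
Mutual best responses occur at (II, IV) and (III, II); at each, neither player gains by switching.

(II, IV) and (III, II)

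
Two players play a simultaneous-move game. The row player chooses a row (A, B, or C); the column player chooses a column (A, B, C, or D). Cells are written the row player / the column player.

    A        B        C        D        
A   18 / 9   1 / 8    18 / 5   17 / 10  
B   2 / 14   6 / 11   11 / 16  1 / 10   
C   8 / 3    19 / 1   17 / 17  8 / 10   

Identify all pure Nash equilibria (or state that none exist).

(A, D)

A profile is a Nash equilibrium when each player is best-responding to the other.
The row player's best responses — vs A: A (payoff 18); vs B: C (payoff 19); vs C: A (payoff 18); vs D: A (payoff 17).
The column player's best responses — vs A: D (payoff 10); vs B: C (payoff 16); vs C: C (payoff 17).
The only mutual best response is (A, D); neither player gains by switching there.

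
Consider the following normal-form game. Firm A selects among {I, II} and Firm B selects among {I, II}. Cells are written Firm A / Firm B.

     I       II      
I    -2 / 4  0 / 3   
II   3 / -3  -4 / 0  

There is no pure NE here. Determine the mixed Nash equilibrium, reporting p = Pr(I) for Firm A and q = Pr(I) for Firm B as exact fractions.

p = 3/4, q = 4/9

Each player's mixing probability is pinned down by making the *other* player indifferent.
Firm B indifferent between I and II: p·4 + (1−p)·(-3) = p·3 + (1−p)·0 ⟹ (-3) + 7p = 0 + 3p ⟹ p = 3/4.
Firm A indifferent between I and II: q·(-2) + (1−q)·0 = q·3 + (1−q)·(-4) ⟹ 0 + (-2)q = (-4) + 7q ⟹ q = 4/9.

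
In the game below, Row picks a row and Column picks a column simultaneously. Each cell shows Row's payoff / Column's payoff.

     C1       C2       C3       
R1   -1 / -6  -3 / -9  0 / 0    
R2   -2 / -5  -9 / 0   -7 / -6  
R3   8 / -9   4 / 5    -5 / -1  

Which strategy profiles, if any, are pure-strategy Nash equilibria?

Check mutual best responses: a cell is a NE iff neither player can gain by unilaterally deviating.
Row's best responses — vs C1: R3 (payoff 8); vs C2: R3 (payoff 4); vs C3: R1 (payoff 0).
Column's best responses — vs R1: C3 (payoff 0); vs R2: C2 (payoff 0); vs R3: C2 (payoff 5).
Mutual best responses occur at (R1, C3) and (R3, C2); at each, neither player gains by switching.

(R1, C3) and (R3, C2)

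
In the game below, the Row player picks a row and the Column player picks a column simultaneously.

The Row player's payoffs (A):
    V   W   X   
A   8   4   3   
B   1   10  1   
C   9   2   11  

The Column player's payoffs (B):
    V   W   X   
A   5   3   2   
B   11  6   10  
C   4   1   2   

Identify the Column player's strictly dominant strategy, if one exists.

V

A strategy is strictly dominant if it gives the Column player a strictly higher payoff than every other strategy, against every choice by the opponent.
V strictly dominates: vs A: 5 > each of {3, 2}; vs B: 11 > each of {6, 10}; vs C: 4 > each of {1, 2}.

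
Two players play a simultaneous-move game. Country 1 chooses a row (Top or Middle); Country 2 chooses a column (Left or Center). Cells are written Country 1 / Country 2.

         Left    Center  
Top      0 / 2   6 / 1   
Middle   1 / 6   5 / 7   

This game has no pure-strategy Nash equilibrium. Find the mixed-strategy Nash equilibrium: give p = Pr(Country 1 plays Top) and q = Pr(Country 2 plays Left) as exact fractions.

In a mixed NE each player is indifferent between their pure strategies, so the opponent's mix sets the indifference.
Country 2 indifferent between Left and Center: p·2 + (1−p)·6 = p·1 + (1−p)·7 ⟹ 6 + (-4)p = 7 + (-6)p ⟹ p = 1/2.
Country 1 indifferent between Top and Middle: q·0 + (1−q)·6 = q·1 + (1−q)·5 ⟹ 6 + (-6)q = 5 + (-4)q ⟹ q = 1/2.

p = 1/2, q = 1/2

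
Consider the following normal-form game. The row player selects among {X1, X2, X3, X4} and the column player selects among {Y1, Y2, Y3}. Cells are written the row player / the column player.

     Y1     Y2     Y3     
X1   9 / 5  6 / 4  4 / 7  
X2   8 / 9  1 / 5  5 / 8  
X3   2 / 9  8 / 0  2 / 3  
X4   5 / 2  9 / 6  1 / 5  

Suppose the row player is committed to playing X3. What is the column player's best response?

With the row player fixed at X3, the column player's payoffs are: Y1 → 9, Y2 → 0, Y3 → 3.
The maximum is 9, achieved by Y1.

Y1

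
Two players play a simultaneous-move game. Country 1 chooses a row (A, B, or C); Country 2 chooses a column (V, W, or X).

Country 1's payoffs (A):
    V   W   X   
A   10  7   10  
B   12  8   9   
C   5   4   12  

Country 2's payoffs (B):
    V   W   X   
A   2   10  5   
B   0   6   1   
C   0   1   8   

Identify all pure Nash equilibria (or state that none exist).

(B, W) and (C, X)

Find each player's best response to every opponent strategy; NE are the intersections.
Country 1's best responses — vs V: B (payoff 12); vs W: B (payoff 8); vs X: C (payoff 12).
Country 2's best responses — vs A: W (payoff 10); vs B: W (payoff 6); vs C: X (payoff 8).
Mutual best responses occur at (B, W) and (C, X); at each, neither player gains by switching.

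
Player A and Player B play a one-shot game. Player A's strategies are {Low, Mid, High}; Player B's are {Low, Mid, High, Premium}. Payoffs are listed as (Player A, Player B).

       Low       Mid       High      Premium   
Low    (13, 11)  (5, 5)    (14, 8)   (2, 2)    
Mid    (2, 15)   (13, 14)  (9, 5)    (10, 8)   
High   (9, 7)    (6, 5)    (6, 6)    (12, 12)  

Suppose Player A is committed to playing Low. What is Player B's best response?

With Player A fixed at Low, Player B's payoffs are: Low → 11, Mid → 5, High → 8, Premium → 2.
The maximum is 11, achieved by Low.

Low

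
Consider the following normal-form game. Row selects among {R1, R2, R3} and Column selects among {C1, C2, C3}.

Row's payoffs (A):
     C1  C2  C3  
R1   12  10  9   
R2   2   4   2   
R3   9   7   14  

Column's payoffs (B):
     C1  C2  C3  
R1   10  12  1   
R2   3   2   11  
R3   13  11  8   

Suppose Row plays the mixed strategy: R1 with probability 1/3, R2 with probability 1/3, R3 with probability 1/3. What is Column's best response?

Compute Column's expected payoff from each pure strategy against the given mix.
C1: (1/3)·10 + (1/3)·3 + (1/3)·13 = 26/3
C2: (1/3)·12 + (1/3)·2 + (1/3)·11 = 25/3
C3: (1/3)·1 + (1/3)·11 + (1/3)·8 = 20/3
Highest expected payoff is 26/3, from C1.

C1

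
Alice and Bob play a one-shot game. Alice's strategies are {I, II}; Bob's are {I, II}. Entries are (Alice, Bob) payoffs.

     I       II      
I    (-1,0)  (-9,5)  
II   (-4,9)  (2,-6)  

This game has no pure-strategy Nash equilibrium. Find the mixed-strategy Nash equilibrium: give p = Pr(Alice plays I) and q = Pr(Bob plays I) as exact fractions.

Each player's mixing probability is pinned down by making the *other* player indifferent.
Bob indifferent between I and II: p·0 + (1−p)·9 = p·5 + (1−p)·(-6) ⟹ 9 + (-9)p = (-6) + 11p ⟹ p = 3/4.
Alice indifferent between I and II: q·(-1) + (1−q)·(-9) = q·(-4) + (1−q)·2 ⟹ (-9) + 8q = 2 + (-6)q ⟹ q = 11/14.

p = 3/4, q = 11/14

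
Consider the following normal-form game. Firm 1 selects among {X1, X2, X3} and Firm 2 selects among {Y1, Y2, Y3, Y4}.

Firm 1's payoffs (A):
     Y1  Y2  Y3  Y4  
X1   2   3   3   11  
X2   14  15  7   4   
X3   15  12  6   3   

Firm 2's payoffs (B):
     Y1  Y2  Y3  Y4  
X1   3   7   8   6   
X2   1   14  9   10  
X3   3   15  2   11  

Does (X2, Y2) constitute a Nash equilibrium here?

Holding Firm 2 at Y2: Firm 1 gets 15 from X2, versus 3 from X1, 12 from X3. No profitable deviation for Firm 1.
Holding Firm 1 at X2: Firm 2 gets 14 from Y2, versus 1 from Y1, 9 from Y3, 10 from Y4. No profitable deviation for Firm 2 either.

Yes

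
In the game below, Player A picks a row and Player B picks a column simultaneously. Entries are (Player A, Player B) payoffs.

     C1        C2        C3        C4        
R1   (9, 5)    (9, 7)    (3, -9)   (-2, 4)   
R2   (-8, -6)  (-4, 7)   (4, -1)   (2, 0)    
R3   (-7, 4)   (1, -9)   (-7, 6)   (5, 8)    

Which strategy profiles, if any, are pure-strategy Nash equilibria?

Find each player's best response to every opponent strategy; NE are the intersections.
Player A's best responses — vs C1: R1 (payoff 9); vs C2: R1 (payoff 9); vs C3: R2 (payoff 4); vs C4: R3 (payoff 5).
Player B's best responses — vs R1: C2 (payoff 7); vs R2: C2 (payoff 7); vs R3: C4 (payoff 8).
Mutual best responses occur at (R1, C2) and (R3, C4); at each, neither player gains by switching.

(R1, C2) and (R3, C4)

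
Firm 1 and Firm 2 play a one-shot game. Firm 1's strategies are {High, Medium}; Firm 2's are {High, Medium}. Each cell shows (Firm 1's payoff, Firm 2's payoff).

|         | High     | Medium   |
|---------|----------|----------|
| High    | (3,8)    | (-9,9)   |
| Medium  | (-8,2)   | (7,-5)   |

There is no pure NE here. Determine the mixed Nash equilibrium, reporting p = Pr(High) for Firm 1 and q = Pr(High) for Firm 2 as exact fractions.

p = 7/8, q = 16/27

Each player's mixing probability is pinned down by making the *other* player indifferent.
Firm 2 indifferent between High and Medium: p·8 + (1−p)·2 = p·9 + (1−p)·(-5) ⟹ 2 + 6p = (-5) + 14p ⟹ p = 7/8.
Firm 1 indifferent between High and Medium: q·3 + (1−q)·(-9) = q·(-8) + (1−q)·7 ⟹ (-9) + 12q = 7 + (-15)q ⟹ q = 16/27.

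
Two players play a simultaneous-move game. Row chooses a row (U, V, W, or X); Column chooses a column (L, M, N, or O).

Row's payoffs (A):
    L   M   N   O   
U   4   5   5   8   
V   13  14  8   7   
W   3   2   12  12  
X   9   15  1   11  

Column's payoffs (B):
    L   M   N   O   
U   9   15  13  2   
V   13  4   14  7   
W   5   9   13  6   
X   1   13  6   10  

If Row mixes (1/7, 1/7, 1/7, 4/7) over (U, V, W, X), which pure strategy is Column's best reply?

M

Column's best reply maximizes expected payoff against the mix.
L: (1/7)·9 + (1/7)·13 + (1/7)·5 + (4/7)·1 = 31/7
M: (1/7)·15 + (1/7)·4 + (1/7)·9 + (4/7)·13 = 80/7
N: (1/7)·13 + (1/7)·14 + (1/7)·13 + (4/7)·6 = 64/7
O: (1/7)·2 + (1/7)·7 + (1/7)·6 + (4/7)·10 = 55/7
Highest expected payoff is 80/7, from M.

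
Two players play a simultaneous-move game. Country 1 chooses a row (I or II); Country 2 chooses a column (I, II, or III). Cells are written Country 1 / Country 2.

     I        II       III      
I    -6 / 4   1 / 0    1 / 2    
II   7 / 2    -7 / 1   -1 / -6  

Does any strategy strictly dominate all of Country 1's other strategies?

Check whether one of Country 1's strategies beats all alternatives regardless of what the opponent does.
I is not dominant: against I, II gives 7 > -6.
II is not dominant: against II, I gives 1 > -7.
No single strategy is best against every opponent action.

None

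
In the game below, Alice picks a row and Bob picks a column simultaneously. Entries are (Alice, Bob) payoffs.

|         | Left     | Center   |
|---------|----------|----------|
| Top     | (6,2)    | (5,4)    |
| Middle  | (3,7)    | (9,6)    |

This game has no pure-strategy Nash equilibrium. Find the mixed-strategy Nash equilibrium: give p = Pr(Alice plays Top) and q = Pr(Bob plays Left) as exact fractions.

Each player's mixing probability is pinned down by making the *other* player indifferent.
Bob indifferent between Left and Center: p·2 + (1−p)·7 = p·4 + (1−p)·6 ⟹ 7 + (-5)p = 6 + (-2)p ⟹ p = 1/3.
Alice indifferent between Top and Middle: q·6 + (1−q)·5 = q·3 + (1−q)·9 ⟹ 5 + 1q = 9 + (-6)q ⟹ q = 4/7.

p = 1/3, q = 4/7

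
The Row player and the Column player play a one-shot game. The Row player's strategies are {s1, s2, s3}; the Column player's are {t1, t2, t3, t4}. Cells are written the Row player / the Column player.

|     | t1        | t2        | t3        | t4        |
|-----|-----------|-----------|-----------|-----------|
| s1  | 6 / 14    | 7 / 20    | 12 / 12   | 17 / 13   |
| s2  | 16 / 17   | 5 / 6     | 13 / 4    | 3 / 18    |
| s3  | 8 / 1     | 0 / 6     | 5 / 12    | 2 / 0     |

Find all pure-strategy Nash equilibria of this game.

Find each player's best response to every opponent strategy; NE are the intersections.
The Row player's best responses — vs t1: s2 (payoff 16); vs t2: s1 (payoff 7); vs t3: s2 (payoff 13); vs t4: s1 (payoff 17).
The Column player's best responses — vs s1: t2 (payoff 20); vs s2: t4 (payoff 18); vs s3: t3 (payoff 12).
The only mutual best response is (s1, t2); neither player gains by switching there.

(s1, t2)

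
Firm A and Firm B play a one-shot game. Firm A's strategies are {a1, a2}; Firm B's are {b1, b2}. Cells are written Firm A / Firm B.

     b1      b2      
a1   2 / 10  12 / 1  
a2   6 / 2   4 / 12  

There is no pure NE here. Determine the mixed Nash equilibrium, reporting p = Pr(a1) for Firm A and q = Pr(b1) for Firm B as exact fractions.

p = 10/19, q = 2/3

Each player's mixing probability is pinned down by making the *other* player indifferent.
Firm B indifferent between b1 and b2: p·10 + (1−p)·2 = p·1 + (1−p)·12 ⟹ 2 + 8p = 12 + (-11)p ⟹ p = 10/19.
Firm A indifferent between a1 and a2: q·2 + (1−q)·12 = q·6 + (1−q)·4 ⟹ 12 + (-10)q = 4 + 2q ⟹ q = 2/3.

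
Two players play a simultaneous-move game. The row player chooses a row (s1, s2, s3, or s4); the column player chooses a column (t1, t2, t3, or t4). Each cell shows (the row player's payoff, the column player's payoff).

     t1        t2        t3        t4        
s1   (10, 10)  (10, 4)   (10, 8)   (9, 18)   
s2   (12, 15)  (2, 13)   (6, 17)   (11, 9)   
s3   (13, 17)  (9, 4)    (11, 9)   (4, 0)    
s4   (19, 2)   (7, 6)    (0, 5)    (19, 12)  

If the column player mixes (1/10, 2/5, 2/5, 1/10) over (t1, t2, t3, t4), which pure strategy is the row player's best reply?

The row player's best reply maximizes expected payoff against the mix.
s1: (1/10)·10 + (2/5)·10 + (2/5)·10 + (1/10)·9 = 99/10
s2: (1/10)·12 + (2/5)·2 + (2/5)·6 + (1/10)·11 = 11/2
s3: (1/10)·13 + (2/5)·9 + (2/5)·11 + (1/10)·4 = 97/10
s4: (1/10)·19 + (2/5)·7 + (2/5)·0 + (1/10)·19 = 33/5
Highest expected payoff is 99/10, from s1.

s1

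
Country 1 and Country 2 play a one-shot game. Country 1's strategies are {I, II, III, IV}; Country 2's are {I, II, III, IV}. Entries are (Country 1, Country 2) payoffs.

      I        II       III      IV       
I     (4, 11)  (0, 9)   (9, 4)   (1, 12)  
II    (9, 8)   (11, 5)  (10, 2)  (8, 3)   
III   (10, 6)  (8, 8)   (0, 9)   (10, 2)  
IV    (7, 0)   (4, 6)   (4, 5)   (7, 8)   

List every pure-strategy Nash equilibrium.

None

Check mutual best responses: a cell is a NE iff neither player can gain by unilaterally deviating.
Country 1's best responses — vs I: III (payoff 10); vs II: II (payoff 11); vs III: II (payoff 10); vs IV: III (payoff 10).
Country 2's best responses — vs I: IV (payoff 12); vs II: I (payoff 8); vs III: III (payoff 9); vs IV: IV (payoff 8).
No cell has both players best-responding. For instance, Country 1's best reply to I is III, but against III Country 2 prefers III over I.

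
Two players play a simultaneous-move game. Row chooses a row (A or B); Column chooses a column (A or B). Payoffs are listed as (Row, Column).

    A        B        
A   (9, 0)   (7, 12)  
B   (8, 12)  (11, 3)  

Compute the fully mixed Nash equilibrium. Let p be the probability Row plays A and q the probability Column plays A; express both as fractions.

In a mixed NE each player is indifferent between their pure strategies, so the opponent's mix sets the indifference.
Column indifferent between A and B: p·0 + (1−p)·12 = p·12 + (1−p)·3 ⟹ 12 + (-12)p = 3 + 9p ⟹ p = 3/7.
Row indifferent between A and B: q·9 + (1−q)·7 = q·8 + (1−q)·11 ⟹ 7 + 2q = 11 + (-3)q ⟹ q = 4/5.

p = 3/7, q = 4/5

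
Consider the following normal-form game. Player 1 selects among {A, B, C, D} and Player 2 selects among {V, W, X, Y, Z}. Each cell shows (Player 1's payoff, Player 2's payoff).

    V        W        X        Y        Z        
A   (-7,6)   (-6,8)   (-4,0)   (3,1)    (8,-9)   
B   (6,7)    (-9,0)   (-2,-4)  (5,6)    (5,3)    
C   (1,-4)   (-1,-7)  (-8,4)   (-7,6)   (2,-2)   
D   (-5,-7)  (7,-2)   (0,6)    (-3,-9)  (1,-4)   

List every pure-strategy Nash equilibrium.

Check mutual best responses: a cell is a NE iff neither player can gain by unilaterally deviating.
Player 1's best responses — vs V: B (payoff 6); vs W: D (payoff 7); vs X: D (payoff 0); vs Y: B (payoff 5); vs Z: A (payoff 8).
Player 2's best responses — vs A: W (payoff 8); vs B: V (payoff 7); vs C: Y (payoff 6); vs D: X (payoff 6).
Mutual best responses occur at (B, V) and (D, X); at each, neither player gains by switching.

(B, V) and (D, X)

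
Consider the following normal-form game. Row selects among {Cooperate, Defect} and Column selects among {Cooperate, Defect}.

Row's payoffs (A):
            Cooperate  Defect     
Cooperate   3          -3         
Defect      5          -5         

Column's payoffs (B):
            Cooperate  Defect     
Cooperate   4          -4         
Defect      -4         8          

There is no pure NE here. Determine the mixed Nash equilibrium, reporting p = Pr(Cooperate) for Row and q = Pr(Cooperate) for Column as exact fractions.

In a mixed NE each player is indifferent between their pure strategies, so the opponent's mix sets the indifference.
Column indifferent between Cooperate and Defect: p·4 + (1−p)·(-4) = p·(-4) + (1−p)·8 ⟹ (-4) + 8p = 8 + (-12)p ⟹ p = 3/5.
Row indifferent between Cooperate and Defect: q·3 + (1−q)·(-3) = q·5 + (1−q)·(-5) ⟹ (-3) + 6q = (-5) + 10q ⟹ q = 1/2.

p = 3/5, q = 1/2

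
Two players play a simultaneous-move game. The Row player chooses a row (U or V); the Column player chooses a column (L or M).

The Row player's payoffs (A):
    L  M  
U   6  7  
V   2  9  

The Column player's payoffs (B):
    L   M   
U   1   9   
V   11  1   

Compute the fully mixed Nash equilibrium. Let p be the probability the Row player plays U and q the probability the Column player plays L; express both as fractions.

p = 5/9, q = 1/3

In a mixed NE each player is indifferent between their pure strategies, so the opponent's mix sets the indifference.
The Column player indifferent between L and M: p·1 + (1−p)·11 = p·9 + (1−p)·1 ⟹ 11 + (-10)p = 1 + 8p ⟹ p = 5/9.
The Row player indifferent between U and V: q·6 + (1−q)·7 = q·2 + (1−q)·9 ⟹ 7 + (-1)q = 9 + (-7)q ⟹ q = 1/3.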